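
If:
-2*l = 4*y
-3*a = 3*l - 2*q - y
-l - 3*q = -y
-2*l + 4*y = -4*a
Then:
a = 0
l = 0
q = 0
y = 0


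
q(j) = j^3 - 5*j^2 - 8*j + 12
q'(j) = 3*j^2 - 10*j - 8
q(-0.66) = 14.81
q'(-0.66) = -0.09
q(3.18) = -31.84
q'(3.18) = -9.46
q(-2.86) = -29.41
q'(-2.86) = 45.14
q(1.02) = -0.30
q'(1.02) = -15.08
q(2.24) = -19.77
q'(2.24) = -15.35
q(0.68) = 4.56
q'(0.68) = -13.41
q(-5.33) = -238.82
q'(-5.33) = 130.53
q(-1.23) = 12.41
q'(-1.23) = 8.84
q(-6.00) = -336.00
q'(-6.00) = 160.00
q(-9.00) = -1050.00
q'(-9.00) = 325.00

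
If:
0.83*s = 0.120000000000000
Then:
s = 0.14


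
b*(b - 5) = b^2 - 5*b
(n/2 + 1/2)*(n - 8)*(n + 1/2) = n^3/2 - 13*n^2/4 - 23*n/4 - 2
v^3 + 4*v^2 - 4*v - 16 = (v - 2)*(v + 2)*(v + 4)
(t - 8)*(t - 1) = t^2 - 9*t + 8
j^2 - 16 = (j - 4)*(j + 4)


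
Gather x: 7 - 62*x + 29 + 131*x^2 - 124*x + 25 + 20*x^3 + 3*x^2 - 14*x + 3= 20*x^3 + 134*x^2 - 200*x + 64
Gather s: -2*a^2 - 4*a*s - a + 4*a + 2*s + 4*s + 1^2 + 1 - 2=-2*a^2 + 3*a + s*(6 - 4*a)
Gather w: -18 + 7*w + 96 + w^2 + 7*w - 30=w^2 + 14*w + 48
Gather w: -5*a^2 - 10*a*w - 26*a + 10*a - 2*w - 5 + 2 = -5*a^2 - 16*a + w*(-10*a - 2) - 3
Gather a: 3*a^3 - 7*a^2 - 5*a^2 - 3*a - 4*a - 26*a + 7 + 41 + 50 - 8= 3*a^3 - 12*a^2 - 33*a + 90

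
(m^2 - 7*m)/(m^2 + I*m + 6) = m*(m - 7)/(m^2 + I*m + 6)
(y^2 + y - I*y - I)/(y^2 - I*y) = (y + 1)/y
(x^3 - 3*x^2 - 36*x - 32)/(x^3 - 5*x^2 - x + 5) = (x^2 - 4*x - 32)/(x^2 - 6*x + 5)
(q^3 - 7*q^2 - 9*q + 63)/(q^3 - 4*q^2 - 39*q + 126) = (q + 3)/(q + 6)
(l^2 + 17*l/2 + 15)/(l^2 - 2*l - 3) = (l^2 + 17*l/2 + 15)/(l^2 - 2*l - 3)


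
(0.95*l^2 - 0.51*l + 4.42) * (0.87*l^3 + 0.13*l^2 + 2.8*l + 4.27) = 0.8265*l^5 - 0.3202*l^4 + 6.4391*l^3 + 3.2031*l^2 + 10.1983*l + 18.8734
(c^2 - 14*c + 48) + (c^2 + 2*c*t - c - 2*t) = 2*c^2 + 2*c*t - 15*c - 2*t + 48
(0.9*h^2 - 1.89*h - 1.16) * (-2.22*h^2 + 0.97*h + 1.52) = -1.998*h^4 + 5.0688*h^3 + 2.1099*h^2 - 3.998*h - 1.7632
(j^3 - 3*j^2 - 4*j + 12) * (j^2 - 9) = j^5 - 3*j^4 - 13*j^3 + 39*j^2 + 36*j - 108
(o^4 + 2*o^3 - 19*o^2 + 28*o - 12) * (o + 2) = o^5 + 4*o^4 - 15*o^3 - 10*o^2 + 44*o - 24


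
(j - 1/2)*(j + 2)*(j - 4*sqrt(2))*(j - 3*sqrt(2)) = j^4 - 7*sqrt(2)*j^3 + 3*j^3/2 - 21*sqrt(2)*j^2/2 + 23*j^2 + 7*sqrt(2)*j + 36*j - 24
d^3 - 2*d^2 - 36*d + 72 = (d - 6)*(d - 2)*(d + 6)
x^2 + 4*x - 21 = (x - 3)*(x + 7)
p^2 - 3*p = p*(p - 3)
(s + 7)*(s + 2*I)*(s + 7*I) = s^3 + 7*s^2 + 9*I*s^2 - 14*s + 63*I*s - 98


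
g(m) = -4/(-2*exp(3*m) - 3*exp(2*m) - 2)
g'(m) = -4*(6*exp(3*m) + 6*exp(2*m))/(-2*exp(3*m) - 3*exp(2*m) - 2)^2 = -24*(exp(m) + 1)*exp(2*m)/(2*exp(3*m) + 3*exp(2*m) + 2)^2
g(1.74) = 0.01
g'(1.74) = -0.02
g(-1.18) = 1.71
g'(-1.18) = -0.54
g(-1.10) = 1.66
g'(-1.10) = -0.61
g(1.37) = 0.02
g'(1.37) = -0.06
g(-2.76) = 1.99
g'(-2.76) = -0.03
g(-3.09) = 1.99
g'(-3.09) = -0.01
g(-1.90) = 1.93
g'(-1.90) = -0.14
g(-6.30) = 2.00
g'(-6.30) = -0.00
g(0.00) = 0.57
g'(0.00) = -0.98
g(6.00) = 0.00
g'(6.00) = 0.00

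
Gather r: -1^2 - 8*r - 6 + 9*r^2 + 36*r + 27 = 9*r^2 + 28*r + 20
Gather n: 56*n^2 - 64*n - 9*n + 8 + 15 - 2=56*n^2 - 73*n + 21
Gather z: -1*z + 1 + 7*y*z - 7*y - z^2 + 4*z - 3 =-7*y - z^2 + z*(7*y + 3) - 2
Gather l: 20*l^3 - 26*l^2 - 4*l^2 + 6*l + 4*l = 20*l^3 - 30*l^2 + 10*l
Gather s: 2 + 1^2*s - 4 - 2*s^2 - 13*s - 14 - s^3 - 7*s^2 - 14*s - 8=-s^3 - 9*s^2 - 26*s - 24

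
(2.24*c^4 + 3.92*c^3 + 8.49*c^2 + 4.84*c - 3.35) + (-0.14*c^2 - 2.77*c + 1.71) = 2.24*c^4 + 3.92*c^3 + 8.35*c^2 + 2.07*c - 1.64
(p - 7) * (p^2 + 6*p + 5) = p^3 - p^2 - 37*p - 35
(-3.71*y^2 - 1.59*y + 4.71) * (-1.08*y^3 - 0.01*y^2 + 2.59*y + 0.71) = 4.0068*y^5 + 1.7543*y^4 - 14.6798*y^3 - 6.7993*y^2 + 11.07*y + 3.3441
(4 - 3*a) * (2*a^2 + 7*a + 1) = -6*a^3 - 13*a^2 + 25*a + 4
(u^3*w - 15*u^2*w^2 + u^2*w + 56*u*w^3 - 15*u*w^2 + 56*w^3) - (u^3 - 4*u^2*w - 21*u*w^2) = u^3*w - u^3 - 15*u^2*w^2 + 5*u^2*w + 56*u*w^3 + 6*u*w^2 + 56*w^3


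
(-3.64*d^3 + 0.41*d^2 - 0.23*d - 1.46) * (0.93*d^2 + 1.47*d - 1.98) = -3.3852*d^5 - 4.9695*d^4 + 7.596*d^3 - 2.5077*d^2 - 1.6908*d + 2.8908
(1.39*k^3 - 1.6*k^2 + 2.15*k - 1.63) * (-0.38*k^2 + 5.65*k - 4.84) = -0.5282*k^5 + 8.4615*k^4 - 16.5846*k^3 + 20.5109*k^2 - 19.6155*k + 7.8892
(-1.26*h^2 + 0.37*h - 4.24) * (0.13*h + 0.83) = -0.1638*h^3 - 0.9977*h^2 - 0.2441*h - 3.5192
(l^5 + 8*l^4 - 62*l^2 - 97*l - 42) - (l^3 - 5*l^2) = l^5 + 8*l^4 - l^3 - 57*l^2 - 97*l - 42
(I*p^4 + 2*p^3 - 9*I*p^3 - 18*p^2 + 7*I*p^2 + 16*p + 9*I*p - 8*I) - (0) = I*p^4 + 2*p^3 - 9*I*p^3 - 18*p^2 + 7*I*p^2 + 16*p + 9*I*p - 8*I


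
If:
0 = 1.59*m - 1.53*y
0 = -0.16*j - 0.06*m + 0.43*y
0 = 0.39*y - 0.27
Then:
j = 1.61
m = 0.67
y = 0.69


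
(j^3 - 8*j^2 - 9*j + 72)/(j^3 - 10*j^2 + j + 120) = (j - 3)/(j - 5)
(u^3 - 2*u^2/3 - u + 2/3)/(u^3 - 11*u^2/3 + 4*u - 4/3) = (u + 1)/(u - 2)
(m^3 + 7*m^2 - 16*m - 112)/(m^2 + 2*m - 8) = (m^2 + 3*m - 28)/(m - 2)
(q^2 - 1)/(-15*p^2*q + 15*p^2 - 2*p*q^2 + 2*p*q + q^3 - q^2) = (-q - 1)/(15*p^2 + 2*p*q - q^2)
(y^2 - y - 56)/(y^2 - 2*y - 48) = (y + 7)/(y + 6)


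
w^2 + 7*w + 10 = (w + 2)*(w + 5)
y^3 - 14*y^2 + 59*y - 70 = (y - 7)*(y - 5)*(y - 2)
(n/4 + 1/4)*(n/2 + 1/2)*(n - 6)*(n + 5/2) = n^4/8 - 3*n^3/16 - 21*n^2/8 - 67*n/16 - 15/8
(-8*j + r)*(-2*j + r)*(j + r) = 16*j^3 + 6*j^2*r - 9*j*r^2 + r^3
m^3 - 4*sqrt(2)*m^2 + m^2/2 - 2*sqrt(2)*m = m*(m + 1/2)*(m - 4*sqrt(2))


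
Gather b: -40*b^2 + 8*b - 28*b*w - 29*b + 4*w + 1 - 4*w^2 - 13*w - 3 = -40*b^2 + b*(-28*w - 21) - 4*w^2 - 9*w - 2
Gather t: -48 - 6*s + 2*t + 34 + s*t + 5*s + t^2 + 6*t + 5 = -s + t^2 + t*(s + 8) - 9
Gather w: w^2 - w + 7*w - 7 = w^2 + 6*w - 7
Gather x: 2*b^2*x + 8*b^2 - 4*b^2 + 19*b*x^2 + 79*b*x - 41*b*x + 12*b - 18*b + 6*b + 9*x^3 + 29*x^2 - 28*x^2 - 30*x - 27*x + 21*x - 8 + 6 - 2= 4*b^2 + 9*x^3 + x^2*(19*b + 1) + x*(2*b^2 + 38*b - 36) - 4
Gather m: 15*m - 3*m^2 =-3*m^2 + 15*m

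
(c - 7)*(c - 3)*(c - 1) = c^3 - 11*c^2 + 31*c - 21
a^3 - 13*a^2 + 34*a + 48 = (a - 8)*(a - 6)*(a + 1)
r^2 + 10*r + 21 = (r + 3)*(r + 7)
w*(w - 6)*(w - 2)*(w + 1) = w^4 - 7*w^3 + 4*w^2 + 12*w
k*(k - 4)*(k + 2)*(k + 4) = k^4 + 2*k^3 - 16*k^2 - 32*k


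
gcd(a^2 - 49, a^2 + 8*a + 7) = a + 7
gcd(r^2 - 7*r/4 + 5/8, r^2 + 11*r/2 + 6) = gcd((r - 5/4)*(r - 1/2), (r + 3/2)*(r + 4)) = 1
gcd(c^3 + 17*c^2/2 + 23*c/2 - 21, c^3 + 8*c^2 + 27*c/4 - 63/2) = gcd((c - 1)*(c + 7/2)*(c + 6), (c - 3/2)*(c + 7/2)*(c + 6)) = c^2 + 19*c/2 + 21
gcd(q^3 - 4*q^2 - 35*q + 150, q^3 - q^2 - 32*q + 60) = q^2 + q - 30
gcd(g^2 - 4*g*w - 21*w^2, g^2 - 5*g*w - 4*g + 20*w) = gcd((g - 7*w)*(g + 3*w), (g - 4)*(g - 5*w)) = 1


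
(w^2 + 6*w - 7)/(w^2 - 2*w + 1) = (w + 7)/(w - 1)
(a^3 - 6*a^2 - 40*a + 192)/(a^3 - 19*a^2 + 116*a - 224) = (a + 6)/(a - 7)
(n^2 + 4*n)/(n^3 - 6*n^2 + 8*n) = (n + 4)/(n^2 - 6*n + 8)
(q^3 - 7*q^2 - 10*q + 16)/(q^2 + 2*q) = q - 9 + 8/q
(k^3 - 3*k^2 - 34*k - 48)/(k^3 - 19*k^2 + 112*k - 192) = (k^2 + 5*k + 6)/(k^2 - 11*k + 24)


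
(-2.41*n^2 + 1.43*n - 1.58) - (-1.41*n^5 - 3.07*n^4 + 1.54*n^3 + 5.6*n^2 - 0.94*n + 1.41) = 1.41*n^5 + 3.07*n^4 - 1.54*n^3 - 8.01*n^2 + 2.37*n - 2.99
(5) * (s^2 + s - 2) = 5*s^2 + 5*s - 10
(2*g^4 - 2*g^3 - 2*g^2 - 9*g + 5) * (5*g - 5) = 10*g^5 - 20*g^4 - 35*g^2 + 70*g - 25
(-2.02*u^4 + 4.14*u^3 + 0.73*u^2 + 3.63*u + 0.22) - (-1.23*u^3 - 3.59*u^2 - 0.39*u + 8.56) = -2.02*u^4 + 5.37*u^3 + 4.32*u^2 + 4.02*u - 8.34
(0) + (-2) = -2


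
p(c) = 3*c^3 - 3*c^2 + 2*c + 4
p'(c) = 9*c^2 - 6*c + 2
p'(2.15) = 30.70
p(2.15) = 24.25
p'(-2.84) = 91.63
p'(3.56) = 94.70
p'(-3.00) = 101.00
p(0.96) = 5.81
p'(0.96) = 4.53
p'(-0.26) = 4.17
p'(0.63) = 1.79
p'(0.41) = 1.05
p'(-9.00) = 785.00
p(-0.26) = 3.22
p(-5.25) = -523.30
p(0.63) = 4.82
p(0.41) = 4.52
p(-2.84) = -94.60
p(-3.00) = -110.00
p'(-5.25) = 281.56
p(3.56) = 108.45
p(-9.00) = -2444.00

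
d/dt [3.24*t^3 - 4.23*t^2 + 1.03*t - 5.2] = 9.72*t^2 - 8.46*t + 1.03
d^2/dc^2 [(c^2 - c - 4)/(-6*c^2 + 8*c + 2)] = (-3*c^3 + 99*c^2 - 135*c + 71)/(27*c^6 - 108*c^5 + 117*c^4 + 8*c^3 - 39*c^2 - 12*c - 1)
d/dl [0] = 0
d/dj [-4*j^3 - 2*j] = -12*j^2 - 2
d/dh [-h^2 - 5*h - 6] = -2*h - 5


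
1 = 1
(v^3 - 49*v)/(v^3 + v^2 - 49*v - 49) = v/(v + 1)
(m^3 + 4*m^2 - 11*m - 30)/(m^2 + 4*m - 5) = (m^2 - m - 6)/(m - 1)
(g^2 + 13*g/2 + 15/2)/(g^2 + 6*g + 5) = (g + 3/2)/(g + 1)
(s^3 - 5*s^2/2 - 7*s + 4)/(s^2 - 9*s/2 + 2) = s + 2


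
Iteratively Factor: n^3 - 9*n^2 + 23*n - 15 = (n - 1)*(n^2 - 8*n + 15) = (n - 3)*(n - 1)*(n - 5)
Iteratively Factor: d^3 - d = (d + 1)*(d^2 - d) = d*(d + 1)*(d - 1)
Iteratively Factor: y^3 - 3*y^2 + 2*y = (y)*(y^2 - 3*y + 2) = y*(y - 2)*(y - 1)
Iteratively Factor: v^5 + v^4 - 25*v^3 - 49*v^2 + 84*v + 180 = (v + 3)*(v^4 - 2*v^3 - 19*v^2 + 8*v + 60) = (v - 5)*(v + 3)*(v^3 + 3*v^2 - 4*v - 12) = (v - 5)*(v + 2)*(v + 3)*(v^2 + v - 6) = (v - 5)*(v + 2)*(v + 3)^2*(v - 2)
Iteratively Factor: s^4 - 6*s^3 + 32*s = (s - 4)*(s^3 - 2*s^2 - 8*s) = (s - 4)^2*(s^2 + 2*s) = (s - 4)^2*(s + 2)*(s)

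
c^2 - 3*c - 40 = (c - 8)*(c + 5)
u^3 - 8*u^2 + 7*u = u*(u - 7)*(u - 1)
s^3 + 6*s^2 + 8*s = s*(s + 2)*(s + 4)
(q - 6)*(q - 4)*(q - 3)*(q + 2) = q^4 - 11*q^3 + 28*q^2 + 36*q - 144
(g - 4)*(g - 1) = g^2 - 5*g + 4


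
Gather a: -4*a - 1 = -4*a - 1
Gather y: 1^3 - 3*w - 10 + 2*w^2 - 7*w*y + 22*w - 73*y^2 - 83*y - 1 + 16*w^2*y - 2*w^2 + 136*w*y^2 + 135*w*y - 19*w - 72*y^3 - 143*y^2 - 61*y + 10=-72*y^3 + y^2*(136*w - 216) + y*(16*w^2 + 128*w - 144)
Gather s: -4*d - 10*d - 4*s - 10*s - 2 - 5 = -14*d - 14*s - 7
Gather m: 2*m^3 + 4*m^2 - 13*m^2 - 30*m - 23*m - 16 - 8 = 2*m^3 - 9*m^2 - 53*m - 24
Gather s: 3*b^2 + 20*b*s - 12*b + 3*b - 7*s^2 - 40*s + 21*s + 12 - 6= 3*b^2 - 9*b - 7*s^2 + s*(20*b - 19) + 6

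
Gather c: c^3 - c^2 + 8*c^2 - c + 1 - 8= c^3 + 7*c^2 - c - 7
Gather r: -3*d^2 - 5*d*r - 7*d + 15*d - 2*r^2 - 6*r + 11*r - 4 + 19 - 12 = -3*d^2 + 8*d - 2*r^2 + r*(5 - 5*d) + 3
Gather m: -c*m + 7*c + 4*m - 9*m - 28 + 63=7*c + m*(-c - 5) + 35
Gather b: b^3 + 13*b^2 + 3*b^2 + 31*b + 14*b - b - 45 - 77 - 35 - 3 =b^3 + 16*b^2 + 44*b - 160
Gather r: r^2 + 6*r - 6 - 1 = r^2 + 6*r - 7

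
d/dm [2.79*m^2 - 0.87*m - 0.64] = 5.58*m - 0.87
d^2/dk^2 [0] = 0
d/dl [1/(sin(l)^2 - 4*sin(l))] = 2*(2 - sin(l))*cos(l)/((sin(l) - 4)^2*sin(l)^2)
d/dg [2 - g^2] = -2*g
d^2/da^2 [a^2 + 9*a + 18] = 2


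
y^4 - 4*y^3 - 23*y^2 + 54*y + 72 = (y - 6)*(y - 3)*(y + 1)*(y + 4)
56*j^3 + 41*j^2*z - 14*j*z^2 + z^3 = (-8*j + z)*(-7*j + z)*(j + z)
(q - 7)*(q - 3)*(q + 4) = q^3 - 6*q^2 - 19*q + 84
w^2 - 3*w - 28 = (w - 7)*(w + 4)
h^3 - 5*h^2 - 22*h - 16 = (h - 8)*(h + 1)*(h + 2)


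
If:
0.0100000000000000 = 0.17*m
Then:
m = 0.06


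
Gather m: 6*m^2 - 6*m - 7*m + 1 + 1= 6*m^2 - 13*m + 2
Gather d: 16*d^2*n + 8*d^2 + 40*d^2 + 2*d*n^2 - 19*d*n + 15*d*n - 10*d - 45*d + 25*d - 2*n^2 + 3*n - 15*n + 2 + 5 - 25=d^2*(16*n + 48) + d*(2*n^2 - 4*n - 30) - 2*n^2 - 12*n - 18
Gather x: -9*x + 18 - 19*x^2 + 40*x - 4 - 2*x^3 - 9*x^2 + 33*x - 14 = -2*x^3 - 28*x^2 + 64*x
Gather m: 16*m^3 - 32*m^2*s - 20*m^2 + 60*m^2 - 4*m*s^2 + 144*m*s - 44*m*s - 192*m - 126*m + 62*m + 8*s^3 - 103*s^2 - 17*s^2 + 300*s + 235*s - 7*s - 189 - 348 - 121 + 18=16*m^3 + m^2*(40 - 32*s) + m*(-4*s^2 + 100*s - 256) + 8*s^3 - 120*s^2 + 528*s - 640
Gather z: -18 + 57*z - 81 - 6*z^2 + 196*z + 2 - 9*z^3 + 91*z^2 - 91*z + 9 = -9*z^3 + 85*z^2 + 162*z - 88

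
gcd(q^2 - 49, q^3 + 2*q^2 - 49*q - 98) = q^2 - 49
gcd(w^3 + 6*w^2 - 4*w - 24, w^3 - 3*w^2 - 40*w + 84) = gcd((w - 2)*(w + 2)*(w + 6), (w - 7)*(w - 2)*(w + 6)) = w^2 + 4*w - 12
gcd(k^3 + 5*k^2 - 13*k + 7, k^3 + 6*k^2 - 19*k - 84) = k + 7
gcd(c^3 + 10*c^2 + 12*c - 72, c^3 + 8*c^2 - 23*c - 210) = c + 6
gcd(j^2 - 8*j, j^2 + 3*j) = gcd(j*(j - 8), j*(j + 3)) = j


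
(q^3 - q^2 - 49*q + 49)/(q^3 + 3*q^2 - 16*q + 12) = (q^2 - 49)/(q^2 + 4*q - 12)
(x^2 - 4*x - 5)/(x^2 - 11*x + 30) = (x + 1)/(x - 6)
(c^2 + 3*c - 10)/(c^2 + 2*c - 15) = (c - 2)/(c - 3)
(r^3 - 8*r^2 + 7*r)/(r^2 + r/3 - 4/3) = 3*r*(r - 7)/(3*r + 4)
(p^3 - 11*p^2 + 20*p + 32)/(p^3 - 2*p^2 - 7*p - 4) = (p - 8)/(p + 1)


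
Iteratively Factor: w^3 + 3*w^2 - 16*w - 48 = (w + 4)*(w^2 - w - 12) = (w + 3)*(w + 4)*(w - 4)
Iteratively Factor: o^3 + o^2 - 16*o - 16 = (o + 1)*(o^2 - 16) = (o - 4)*(o + 1)*(o + 4)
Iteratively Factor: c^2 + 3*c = (c)*(c + 3)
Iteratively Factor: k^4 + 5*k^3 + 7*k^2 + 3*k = (k + 1)*(k^3 + 4*k^2 + 3*k) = k*(k + 1)*(k^2 + 4*k + 3) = k*(k + 1)*(k + 3)*(k + 1)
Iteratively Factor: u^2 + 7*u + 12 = (u + 4)*(u + 3)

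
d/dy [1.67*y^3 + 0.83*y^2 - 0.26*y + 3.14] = 5.01*y^2 + 1.66*y - 0.26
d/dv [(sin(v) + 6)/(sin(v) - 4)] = -10*cos(v)/(sin(v) - 4)^2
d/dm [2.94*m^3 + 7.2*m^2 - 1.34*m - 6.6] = 8.82*m^2 + 14.4*m - 1.34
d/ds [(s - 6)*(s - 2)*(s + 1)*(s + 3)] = 4*s^3 - 12*s^2 - 34*s + 24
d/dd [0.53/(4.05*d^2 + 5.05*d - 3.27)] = (-4.293*d - 2.6765)/(4.05*d^2 + 5.05*d - 3.27)^2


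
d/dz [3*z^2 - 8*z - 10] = 6*z - 8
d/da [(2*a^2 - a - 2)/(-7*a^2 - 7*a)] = (-3*a^2 - 4*a - 2)/(7*a^2*(a^2 + 2*a + 1))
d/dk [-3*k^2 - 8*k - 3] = -6*k - 8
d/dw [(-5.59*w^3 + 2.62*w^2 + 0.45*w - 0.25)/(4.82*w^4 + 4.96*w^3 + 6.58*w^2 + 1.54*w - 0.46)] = (26.9438*w^6 - 25.2568*w^5 - 56.2844*w^4 - 16.8612*w^3 + 12.508*w^2 + 0.8796*w + 0.178)/(23.2324*w^8 + 47.8144*w^7 + 88.0328*w^6 + 80.1192*w^5 + 54.1388*w^4 + 15.7032*w^3 - 3.682*w^2 - 1.4168*w + 0.2116)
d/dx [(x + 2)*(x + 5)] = 2*x + 7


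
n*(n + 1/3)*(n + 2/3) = n^3 + n^2 + 2*n/9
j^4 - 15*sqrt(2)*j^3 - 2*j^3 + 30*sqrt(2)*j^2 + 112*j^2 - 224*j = j*(j - 2)*(j - 8*sqrt(2))*(j - 7*sqrt(2))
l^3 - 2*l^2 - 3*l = l*(l - 3)*(l + 1)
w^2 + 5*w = w*(w + 5)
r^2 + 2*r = r*(r + 2)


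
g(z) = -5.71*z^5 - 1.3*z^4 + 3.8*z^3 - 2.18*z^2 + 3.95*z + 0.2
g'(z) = -28.55*z^4 - 5.2*z^3 + 11.4*z^2 - 4.36*z + 3.95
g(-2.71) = 662.35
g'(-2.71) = -1336.89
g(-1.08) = -4.77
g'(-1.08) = -10.34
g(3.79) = -4542.61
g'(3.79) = -6022.56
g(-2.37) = 313.94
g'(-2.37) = -753.20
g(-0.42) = -2.09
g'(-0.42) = 7.29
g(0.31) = 1.30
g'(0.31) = 3.28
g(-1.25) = -1.31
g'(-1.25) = -32.33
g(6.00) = -45319.54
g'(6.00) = -37735.81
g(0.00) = 0.20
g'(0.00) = 3.95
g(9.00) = -343069.72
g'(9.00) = -190219.24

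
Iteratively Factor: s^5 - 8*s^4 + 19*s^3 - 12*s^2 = (s)*(s^4 - 8*s^3 + 19*s^2 - 12*s) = s*(s - 3)*(s^3 - 5*s^2 + 4*s) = s^2*(s - 3)*(s^2 - 5*s + 4) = s^2*(s - 3)*(s - 1)*(s - 4)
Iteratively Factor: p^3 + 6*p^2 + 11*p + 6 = (p + 2)*(p^2 + 4*p + 3) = (p + 2)*(p + 3)*(p + 1)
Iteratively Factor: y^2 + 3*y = (y + 3)*(y)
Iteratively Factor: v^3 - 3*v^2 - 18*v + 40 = (v - 5)*(v^2 + 2*v - 8) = (v - 5)*(v - 2)*(v + 4)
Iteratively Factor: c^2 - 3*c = (c - 3)*(c)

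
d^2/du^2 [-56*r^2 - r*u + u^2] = 2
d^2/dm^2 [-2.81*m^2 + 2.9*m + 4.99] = -5.62000000000000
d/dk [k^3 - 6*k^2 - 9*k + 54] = 3*k^2 - 12*k - 9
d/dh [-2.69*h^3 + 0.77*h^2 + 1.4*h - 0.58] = -8.07*h^2 + 1.54*h + 1.4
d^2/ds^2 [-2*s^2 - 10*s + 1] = -4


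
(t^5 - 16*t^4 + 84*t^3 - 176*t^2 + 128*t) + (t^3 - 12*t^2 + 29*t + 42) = t^5 - 16*t^4 + 85*t^3 - 188*t^2 + 157*t + 42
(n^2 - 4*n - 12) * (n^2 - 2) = n^4 - 4*n^3 - 14*n^2 + 8*n + 24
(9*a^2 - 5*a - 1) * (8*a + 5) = 72*a^3 + 5*a^2 - 33*a - 5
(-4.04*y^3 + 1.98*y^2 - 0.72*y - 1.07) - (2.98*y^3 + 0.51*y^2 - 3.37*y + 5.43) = -7.02*y^3 + 1.47*y^2 + 2.65*y - 6.5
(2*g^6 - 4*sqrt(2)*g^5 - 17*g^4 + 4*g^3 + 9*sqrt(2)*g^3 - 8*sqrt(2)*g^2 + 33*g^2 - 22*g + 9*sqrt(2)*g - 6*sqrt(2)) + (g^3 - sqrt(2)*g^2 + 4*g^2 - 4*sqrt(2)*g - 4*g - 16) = 2*g^6 - 4*sqrt(2)*g^5 - 17*g^4 + 5*g^3 + 9*sqrt(2)*g^3 - 9*sqrt(2)*g^2 + 37*g^2 - 26*g + 5*sqrt(2)*g - 16 - 6*sqrt(2)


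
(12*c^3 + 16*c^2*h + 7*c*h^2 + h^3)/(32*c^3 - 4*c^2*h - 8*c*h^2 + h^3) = (6*c^2 + 5*c*h + h^2)/(16*c^2 - 10*c*h + h^2)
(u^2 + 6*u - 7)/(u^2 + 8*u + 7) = (u - 1)/(u + 1)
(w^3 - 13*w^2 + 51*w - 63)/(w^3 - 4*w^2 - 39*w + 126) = (w - 3)/(w + 6)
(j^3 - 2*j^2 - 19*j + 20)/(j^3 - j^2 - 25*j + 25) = (j + 4)/(j + 5)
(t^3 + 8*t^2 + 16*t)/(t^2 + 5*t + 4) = t*(t + 4)/(t + 1)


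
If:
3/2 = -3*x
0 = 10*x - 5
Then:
No Solution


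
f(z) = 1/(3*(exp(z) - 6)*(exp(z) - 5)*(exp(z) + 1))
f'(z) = -exp(z)/(3*(exp(z) - 6)*(exp(z) - 5)*(exp(z) + 1)^2) - exp(z)/(3*(exp(z) - 6)*(exp(z) - 5)^2*(exp(z) + 1)) - exp(z)/(3*(exp(z) - 6)^2*(exp(z) - 5)*(exp(z) + 1)) = -((exp(z) - 6)*(exp(z) - 5) + (exp(z) - 6)*(exp(z) + 1) + (exp(z) - 5)*(exp(z) + 1))/(12*(exp(z) - 6)^2*(exp(z) - 5)^2*cosh(z/2)^2)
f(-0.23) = 0.01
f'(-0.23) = -0.00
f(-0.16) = 0.01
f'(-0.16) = -0.00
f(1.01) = 0.01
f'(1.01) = 0.02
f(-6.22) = 0.01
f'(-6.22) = -0.00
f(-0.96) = 0.01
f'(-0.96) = -0.00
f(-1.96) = 0.01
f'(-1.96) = -0.00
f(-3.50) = 0.01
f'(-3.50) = -0.00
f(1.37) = 0.03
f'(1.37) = 0.15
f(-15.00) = 0.01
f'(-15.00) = 0.00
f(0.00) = 0.01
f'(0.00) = 0.00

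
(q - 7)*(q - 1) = q^2 - 8*q + 7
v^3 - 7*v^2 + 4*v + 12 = (v - 6)*(v - 2)*(v + 1)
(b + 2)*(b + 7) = b^2 + 9*b + 14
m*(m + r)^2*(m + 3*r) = m^4 + 5*m^3*r + 7*m^2*r^2 + 3*m*r^3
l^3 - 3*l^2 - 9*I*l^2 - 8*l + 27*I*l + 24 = (l - 3)*(l - 8*I)*(l - I)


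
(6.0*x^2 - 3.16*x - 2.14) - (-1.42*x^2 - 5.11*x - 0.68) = 7.42*x^2 + 1.95*x - 1.46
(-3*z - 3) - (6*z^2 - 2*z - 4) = -6*z^2 - z + 1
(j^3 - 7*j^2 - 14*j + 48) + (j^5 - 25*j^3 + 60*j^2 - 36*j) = j^5 - 24*j^3 + 53*j^2 - 50*j + 48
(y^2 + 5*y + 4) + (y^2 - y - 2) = 2*y^2 + 4*y + 2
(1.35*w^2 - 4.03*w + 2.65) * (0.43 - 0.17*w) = -0.2295*w^3 + 1.2656*w^2 - 2.1834*w + 1.1395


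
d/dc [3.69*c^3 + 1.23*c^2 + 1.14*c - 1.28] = 11.07*c^2 + 2.46*c + 1.14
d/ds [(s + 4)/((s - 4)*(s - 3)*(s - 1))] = 2*(-s^3 - 2*s^2 + 32*s - 44)/(s^6 - 16*s^5 + 102*s^4 - 328*s^3 + 553*s^2 - 456*s + 144)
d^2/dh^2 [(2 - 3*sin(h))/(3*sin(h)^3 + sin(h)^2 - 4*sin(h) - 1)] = (108*sin(h)^7 - 135*sin(h)^6 - 81*sin(h)^5 + 331*sin(h)^4 + 6*sin(h)^3 - 292*sin(h)^2 - 19*sin(h) + 92)/(3*sin(h)^3 + sin(h)^2 - 4*sin(h) - 1)^3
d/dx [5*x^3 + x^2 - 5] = x*(15*x + 2)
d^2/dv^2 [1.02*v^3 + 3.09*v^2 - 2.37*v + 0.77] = 6.12*v + 6.18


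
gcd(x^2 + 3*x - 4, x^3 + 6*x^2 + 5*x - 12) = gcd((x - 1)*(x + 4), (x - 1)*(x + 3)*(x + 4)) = x^2 + 3*x - 4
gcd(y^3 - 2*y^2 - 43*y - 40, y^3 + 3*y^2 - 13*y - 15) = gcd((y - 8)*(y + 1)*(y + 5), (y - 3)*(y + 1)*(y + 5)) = y^2 + 6*y + 5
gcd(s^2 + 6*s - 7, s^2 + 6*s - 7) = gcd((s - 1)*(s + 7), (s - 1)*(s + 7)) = s^2 + 6*s - 7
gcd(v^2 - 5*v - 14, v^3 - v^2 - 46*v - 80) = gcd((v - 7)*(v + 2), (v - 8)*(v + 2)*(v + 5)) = v + 2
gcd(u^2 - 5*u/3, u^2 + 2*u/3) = u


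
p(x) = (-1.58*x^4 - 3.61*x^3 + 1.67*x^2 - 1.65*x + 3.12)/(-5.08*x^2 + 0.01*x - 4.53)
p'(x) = (10.16*x - 0.01)*(-1.58*x^4 - 3.61*x^3 + 1.67*x^2 - 1.65*x + 3.12)/(-5.08*x^2 + 0.01*x - 4.53)^2 + (-6.32*x^3 - 10.83*x^2 + 3.34*x - 1.65)/(-5.08*x^2 + 0.01*x - 4.53) = (16.0528*x^5 + 18.2914*x^4 + 28.5574*x^3 + 40.6946*x^2 + 16.569*x + 7.4433)/(25.8064*x^4 - 0.1016*x^3 + 46.0249*x^2 - 0.0906*x + 20.5209)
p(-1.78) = -0.77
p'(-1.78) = -0.37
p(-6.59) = 8.26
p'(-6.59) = -3.38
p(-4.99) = 3.65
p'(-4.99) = -2.38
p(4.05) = 7.30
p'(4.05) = 3.25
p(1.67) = 1.29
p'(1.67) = 1.81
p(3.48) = 5.55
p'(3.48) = 2.90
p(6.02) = 14.90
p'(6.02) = 4.46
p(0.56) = -0.32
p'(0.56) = 0.99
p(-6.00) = 6.37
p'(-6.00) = -3.01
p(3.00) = 4.23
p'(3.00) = 2.61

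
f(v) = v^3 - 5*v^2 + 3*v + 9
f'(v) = 3*v^2 - 10*v + 3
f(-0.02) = 8.94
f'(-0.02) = 3.20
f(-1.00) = 0.00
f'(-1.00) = 16.00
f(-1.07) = -1.16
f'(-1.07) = 17.13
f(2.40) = 1.22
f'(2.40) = -3.72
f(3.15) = 0.09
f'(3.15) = 1.27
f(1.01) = 7.96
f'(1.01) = -4.04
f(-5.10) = -269.00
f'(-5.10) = 132.03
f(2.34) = 1.45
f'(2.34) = -3.97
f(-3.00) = -72.00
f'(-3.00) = 60.00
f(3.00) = 0.00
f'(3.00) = 0.00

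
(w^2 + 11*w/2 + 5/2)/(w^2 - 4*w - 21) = (2*w^2 + 11*w + 5)/(2*(w^2 - 4*w - 21))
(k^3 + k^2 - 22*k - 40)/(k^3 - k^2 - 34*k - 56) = (k - 5)/(k - 7)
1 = 1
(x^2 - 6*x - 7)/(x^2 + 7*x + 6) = (x - 7)/(x + 6)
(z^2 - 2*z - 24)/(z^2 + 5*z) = (z^2 - 2*z - 24)/(z*(z + 5))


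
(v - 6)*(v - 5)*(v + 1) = v^3 - 10*v^2 + 19*v + 30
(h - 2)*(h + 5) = h^2 + 3*h - 10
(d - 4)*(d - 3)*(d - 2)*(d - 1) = d^4 - 10*d^3 + 35*d^2 - 50*d + 24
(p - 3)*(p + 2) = p^2 - p - 6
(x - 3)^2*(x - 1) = x^3 - 7*x^2 + 15*x - 9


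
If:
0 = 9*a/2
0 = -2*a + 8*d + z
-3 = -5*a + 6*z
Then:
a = 0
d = 1/16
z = -1/2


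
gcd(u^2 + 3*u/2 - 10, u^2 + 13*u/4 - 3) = u + 4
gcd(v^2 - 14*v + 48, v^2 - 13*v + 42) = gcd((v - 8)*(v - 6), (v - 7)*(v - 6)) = v - 6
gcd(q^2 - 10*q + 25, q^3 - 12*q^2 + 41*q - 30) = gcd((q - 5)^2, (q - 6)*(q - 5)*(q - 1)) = q - 5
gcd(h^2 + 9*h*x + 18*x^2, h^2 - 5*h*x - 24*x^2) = h + 3*x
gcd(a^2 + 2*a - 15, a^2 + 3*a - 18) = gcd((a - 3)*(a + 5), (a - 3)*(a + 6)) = a - 3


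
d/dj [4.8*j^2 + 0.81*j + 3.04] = 9.6*j + 0.81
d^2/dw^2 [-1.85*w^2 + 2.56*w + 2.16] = -3.70000000000000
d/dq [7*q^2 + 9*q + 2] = 14*q + 9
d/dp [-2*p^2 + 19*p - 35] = 19 - 4*p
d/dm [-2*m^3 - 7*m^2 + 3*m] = -6*m^2 - 14*m + 3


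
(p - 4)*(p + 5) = p^2 + p - 20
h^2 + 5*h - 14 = (h - 2)*(h + 7)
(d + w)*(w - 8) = d*w - 8*d + w^2 - 8*w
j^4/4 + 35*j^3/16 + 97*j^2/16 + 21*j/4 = j*(j/4 + 1)*(j + 7/4)*(j + 3)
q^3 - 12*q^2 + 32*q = q*(q - 8)*(q - 4)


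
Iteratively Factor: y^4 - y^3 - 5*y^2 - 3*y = (y - 3)*(y^3 + 2*y^2 + y) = y*(y - 3)*(y^2 + 2*y + 1) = y*(y - 3)*(y + 1)*(y + 1)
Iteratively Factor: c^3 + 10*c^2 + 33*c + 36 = (c + 3)*(c^2 + 7*c + 12) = (c + 3)^2*(c + 4)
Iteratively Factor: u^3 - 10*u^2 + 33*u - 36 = (u - 4)*(u^2 - 6*u + 9) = (u - 4)*(u - 3)*(u - 3)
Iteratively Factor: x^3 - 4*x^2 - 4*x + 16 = (x - 2)*(x^2 - 2*x - 8) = (x - 2)*(x + 2)*(x - 4)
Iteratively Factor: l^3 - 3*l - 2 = (l + 1)*(l^2 - l - 2) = (l + 1)^2*(l - 2)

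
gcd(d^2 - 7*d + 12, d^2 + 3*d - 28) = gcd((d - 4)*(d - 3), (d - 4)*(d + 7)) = d - 4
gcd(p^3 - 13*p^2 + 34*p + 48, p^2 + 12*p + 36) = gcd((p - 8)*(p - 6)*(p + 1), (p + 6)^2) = 1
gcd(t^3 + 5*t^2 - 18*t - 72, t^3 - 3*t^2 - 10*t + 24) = t^2 - t - 12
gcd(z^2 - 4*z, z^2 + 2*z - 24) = z - 4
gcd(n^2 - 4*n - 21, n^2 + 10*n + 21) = n + 3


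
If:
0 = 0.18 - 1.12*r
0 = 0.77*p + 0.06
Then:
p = -0.08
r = 0.16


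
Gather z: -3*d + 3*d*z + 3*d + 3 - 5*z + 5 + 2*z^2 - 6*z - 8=2*z^2 + z*(3*d - 11)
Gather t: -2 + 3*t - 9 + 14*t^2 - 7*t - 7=14*t^2 - 4*t - 18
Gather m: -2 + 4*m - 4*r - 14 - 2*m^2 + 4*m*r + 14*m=-2*m^2 + m*(4*r + 18) - 4*r - 16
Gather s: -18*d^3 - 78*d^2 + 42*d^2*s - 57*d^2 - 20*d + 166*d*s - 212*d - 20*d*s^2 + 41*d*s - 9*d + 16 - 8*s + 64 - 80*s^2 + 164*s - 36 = -18*d^3 - 135*d^2 - 241*d + s^2*(-20*d - 80) + s*(42*d^2 + 207*d + 156) + 44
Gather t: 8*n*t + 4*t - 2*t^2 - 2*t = -2*t^2 + t*(8*n + 2)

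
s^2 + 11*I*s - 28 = (s + 4*I)*(s + 7*I)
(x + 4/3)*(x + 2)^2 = x^3 + 16*x^2/3 + 28*x/3 + 16/3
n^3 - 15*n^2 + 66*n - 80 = (n - 8)*(n - 5)*(n - 2)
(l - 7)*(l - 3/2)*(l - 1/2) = l^3 - 9*l^2 + 59*l/4 - 21/4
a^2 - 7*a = a*(a - 7)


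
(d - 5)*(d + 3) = d^2 - 2*d - 15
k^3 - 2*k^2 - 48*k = k*(k - 8)*(k + 6)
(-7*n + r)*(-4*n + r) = 28*n^2 - 11*n*r + r^2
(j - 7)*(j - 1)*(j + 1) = j^3 - 7*j^2 - j + 7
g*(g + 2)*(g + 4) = g^3 + 6*g^2 + 8*g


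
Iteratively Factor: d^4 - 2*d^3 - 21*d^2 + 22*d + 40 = (d + 4)*(d^3 - 6*d^2 + 3*d + 10) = (d - 5)*(d + 4)*(d^2 - d - 2) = (d - 5)*(d + 1)*(d + 4)*(d - 2)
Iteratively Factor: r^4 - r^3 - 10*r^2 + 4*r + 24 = (r - 2)*(r^3 + r^2 - 8*r - 12) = (r - 2)*(r + 2)*(r^2 - r - 6) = (r - 3)*(r - 2)*(r + 2)*(r + 2)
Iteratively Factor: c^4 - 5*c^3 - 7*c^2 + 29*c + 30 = (c - 3)*(c^3 - 2*c^2 - 13*c - 10) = (c - 3)*(c + 2)*(c^2 - 4*c - 5) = (c - 5)*(c - 3)*(c + 2)*(c + 1)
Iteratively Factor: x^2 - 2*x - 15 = (x - 5)*(x + 3)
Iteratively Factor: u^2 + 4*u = (u)*(u + 4)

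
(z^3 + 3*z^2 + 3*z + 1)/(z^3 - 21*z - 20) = (z^2 + 2*z + 1)/(z^2 - z - 20)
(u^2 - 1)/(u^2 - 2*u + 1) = (u + 1)/(u - 1)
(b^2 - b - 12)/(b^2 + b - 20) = (b + 3)/(b + 5)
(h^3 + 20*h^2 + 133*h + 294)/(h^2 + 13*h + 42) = h + 7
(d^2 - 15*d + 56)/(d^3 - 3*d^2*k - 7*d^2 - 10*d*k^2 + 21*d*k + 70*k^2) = (d - 8)/(d^2 - 3*d*k - 10*k^2)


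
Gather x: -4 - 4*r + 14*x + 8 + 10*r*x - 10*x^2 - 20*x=-4*r - 10*x^2 + x*(10*r - 6) + 4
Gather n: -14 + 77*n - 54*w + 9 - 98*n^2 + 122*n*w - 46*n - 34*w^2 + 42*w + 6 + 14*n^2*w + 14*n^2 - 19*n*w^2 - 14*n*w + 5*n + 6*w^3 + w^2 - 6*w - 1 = n^2*(14*w - 84) + n*(-19*w^2 + 108*w + 36) + 6*w^3 - 33*w^2 - 18*w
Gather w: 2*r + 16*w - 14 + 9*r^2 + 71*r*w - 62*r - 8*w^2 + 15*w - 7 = 9*r^2 - 60*r - 8*w^2 + w*(71*r + 31) - 21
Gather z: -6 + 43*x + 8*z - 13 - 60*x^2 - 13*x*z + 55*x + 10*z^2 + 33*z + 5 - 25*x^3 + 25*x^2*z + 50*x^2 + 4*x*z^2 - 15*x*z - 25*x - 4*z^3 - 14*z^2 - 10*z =-25*x^3 - 10*x^2 + 73*x - 4*z^3 + z^2*(4*x - 4) + z*(25*x^2 - 28*x + 31) - 14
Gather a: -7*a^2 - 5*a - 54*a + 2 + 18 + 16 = -7*a^2 - 59*a + 36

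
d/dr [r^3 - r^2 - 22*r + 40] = 3*r^2 - 2*r - 22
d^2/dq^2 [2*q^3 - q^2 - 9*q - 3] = 12*q - 2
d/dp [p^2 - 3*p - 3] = 2*p - 3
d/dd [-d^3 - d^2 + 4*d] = -3*d^2 - 2*d + 4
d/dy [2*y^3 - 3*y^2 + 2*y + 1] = 6*y^2 - 6*y + 2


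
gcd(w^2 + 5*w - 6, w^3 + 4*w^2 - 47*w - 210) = w + 6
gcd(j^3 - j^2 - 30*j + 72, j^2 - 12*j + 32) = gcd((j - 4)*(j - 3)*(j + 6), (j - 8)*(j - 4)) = j - 4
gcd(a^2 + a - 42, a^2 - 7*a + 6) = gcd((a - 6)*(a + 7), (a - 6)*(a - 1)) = a - 6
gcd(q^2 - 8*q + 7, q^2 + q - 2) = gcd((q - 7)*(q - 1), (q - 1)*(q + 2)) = q - 1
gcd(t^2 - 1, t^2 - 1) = t^2 - 1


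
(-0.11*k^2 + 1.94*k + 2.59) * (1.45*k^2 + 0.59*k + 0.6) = -0.1595*k^4 + 2.7481*k^3 + 4.8341*k^2 + 2.6921*k + 1.554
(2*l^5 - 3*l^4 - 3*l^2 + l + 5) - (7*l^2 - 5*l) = 2*l^5 - 3*l^4 - 10*l^2 + 6*l + 5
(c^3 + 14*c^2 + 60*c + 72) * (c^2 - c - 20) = c^5 + 13*c^4 + 26*c^3 - 268*c^2 - 1272*c - 1440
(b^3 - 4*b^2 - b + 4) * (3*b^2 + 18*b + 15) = 3*b^5 + 6*b^4 - 60*b^3 - 66*b^2 + 57*b + 60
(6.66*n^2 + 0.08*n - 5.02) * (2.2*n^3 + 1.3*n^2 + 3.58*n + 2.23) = 14.652*n^5 + 8.834*n^4 + 12.9028*n^3 + 8.6122*n^2 - 17.7932*n - 11.1946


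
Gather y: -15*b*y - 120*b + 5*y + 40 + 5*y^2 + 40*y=-120*b + 5*y^2 + y*(45 - 15*b) + 40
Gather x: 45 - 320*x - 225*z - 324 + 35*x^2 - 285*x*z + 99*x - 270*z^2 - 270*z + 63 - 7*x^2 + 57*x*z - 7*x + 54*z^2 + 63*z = 28*x^2 + x*(-228*z - 228) - 216*z^2 - 432*z - 216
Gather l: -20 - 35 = -55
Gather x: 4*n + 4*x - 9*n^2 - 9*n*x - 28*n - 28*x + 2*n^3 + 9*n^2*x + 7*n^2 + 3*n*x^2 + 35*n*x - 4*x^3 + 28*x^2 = 2*n^3 - 2*n^2 - 24*n - 4*x^3 + x^2*(3*n + 28) + x*(9*n^2 + 26*n - 24)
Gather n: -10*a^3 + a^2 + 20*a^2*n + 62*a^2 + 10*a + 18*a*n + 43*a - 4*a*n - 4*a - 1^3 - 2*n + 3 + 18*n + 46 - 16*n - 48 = -10*a^3 + 63*a^2 + 49*a + n*(20*a^2 + 14*a)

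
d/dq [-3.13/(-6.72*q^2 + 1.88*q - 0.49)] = (5.8844 - 42.0672*q)/(6.72*q^2 - 1.88*q + 0.49)^2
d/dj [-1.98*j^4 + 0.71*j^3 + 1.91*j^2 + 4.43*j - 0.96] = -7.92*j^3 + 2.13*j^2 + 3.82*j + 4.43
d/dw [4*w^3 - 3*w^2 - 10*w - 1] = 12*w^2 - 6*w - 10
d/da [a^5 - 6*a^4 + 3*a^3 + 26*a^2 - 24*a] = 5*a^4 - 24*a^3 + 9*a^2 + 52*a - 24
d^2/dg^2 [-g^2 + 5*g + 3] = -2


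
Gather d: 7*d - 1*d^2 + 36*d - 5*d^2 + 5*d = -6*d^2 + 48*d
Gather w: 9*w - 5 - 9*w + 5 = 0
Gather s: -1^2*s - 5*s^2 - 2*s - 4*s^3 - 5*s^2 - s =-4*s^3 - 10*s^2 - 4*s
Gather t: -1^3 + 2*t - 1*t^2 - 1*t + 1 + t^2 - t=0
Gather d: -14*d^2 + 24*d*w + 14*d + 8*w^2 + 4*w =-14*d^2 + d*(24*w + 14) + 8*w^2 + 4*w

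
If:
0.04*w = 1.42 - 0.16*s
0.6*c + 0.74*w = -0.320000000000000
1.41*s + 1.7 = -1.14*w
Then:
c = 21.73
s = 13.39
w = -18.05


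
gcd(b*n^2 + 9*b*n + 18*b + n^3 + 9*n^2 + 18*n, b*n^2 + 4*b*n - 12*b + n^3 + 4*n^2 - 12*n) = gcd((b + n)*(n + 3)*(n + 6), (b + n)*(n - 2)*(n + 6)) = b*n + 6*b + n^2 + 6*n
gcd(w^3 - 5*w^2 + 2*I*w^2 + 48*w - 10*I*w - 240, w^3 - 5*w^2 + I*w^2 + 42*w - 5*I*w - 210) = w^2 + w*(-5 - 6*I) + 30*I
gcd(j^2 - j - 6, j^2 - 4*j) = 1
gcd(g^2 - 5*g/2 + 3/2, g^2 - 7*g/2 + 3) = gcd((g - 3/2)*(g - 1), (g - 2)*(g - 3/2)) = g - 3/2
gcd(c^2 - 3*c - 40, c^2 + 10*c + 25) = c + 5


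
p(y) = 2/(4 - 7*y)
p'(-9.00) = 0.00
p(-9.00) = 0.03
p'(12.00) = 0.00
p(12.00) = -0.02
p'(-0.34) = 0.34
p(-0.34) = 0.31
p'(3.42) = 0.04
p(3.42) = -0.10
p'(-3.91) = 0.01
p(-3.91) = 0.06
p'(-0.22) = 0.46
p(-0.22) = 0.36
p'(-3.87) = 0.01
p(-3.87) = 0.06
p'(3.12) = 0.04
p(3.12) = -0.11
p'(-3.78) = 0.02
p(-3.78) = 0.07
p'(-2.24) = 0.04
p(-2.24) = 0.10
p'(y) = 14/(4 - 7*y)^2 = 14/(7*y - 4)^2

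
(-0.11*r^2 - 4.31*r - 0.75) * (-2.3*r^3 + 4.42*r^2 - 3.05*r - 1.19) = 0.253*r^5 + 9.4268*r^4 - 16.9897*r^3 + 9.9614*r^2 + 7.4164*r + 0.8925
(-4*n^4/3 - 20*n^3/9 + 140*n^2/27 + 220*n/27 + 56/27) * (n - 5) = -4*n^5/3 + 40*n^4/9 + 440*n^3/27 - 160*n^2/9 - 116*n/3 - 280/27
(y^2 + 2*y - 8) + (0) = y^2 + 2*y - 8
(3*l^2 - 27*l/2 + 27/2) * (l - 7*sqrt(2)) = 3*l^3 - 21*sqrt(2)*l^2 - 27*l^2/2 + 27*l/2 + 189*sqrt(2)*l/2 - 189*sqrt(2)/2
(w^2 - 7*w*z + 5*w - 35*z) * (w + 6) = w^3 - 7*w^2*z + 11*w^2 - 77*w*z + 30*w - 210*z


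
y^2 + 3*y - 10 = (y - 2)*(y + 5)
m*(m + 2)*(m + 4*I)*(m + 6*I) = m^4 + 2*m^3 + 10*I*m^3 - 24*m^2 + 20*I*m^2 - 48*m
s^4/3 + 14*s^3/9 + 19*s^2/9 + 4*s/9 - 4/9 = (s/3 + 1/3)*(s - 1/3)*(s + 2)^2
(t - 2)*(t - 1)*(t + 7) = t^3 + 4*t^2 - 19*t + 14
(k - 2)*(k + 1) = k^2 - k - 2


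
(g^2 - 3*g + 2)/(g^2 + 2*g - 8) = (g - 1)/(g + 4)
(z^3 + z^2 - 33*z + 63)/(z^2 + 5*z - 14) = (z^2 - 6*z + 9)/(z - 2)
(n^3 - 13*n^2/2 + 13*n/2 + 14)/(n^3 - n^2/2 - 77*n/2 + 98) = (n + 1)/(n + 7)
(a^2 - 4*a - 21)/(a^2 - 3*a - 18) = (a - 7)/(a - 6)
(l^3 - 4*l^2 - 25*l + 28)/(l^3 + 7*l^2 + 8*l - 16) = (l - 7)/(l + 4)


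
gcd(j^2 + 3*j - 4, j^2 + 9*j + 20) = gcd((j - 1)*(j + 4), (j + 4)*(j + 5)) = j + 4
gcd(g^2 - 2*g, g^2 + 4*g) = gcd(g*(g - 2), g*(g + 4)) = g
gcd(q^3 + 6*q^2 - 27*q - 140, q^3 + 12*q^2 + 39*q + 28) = q^2 + 11*q + 28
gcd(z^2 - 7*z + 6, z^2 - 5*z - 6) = z - 6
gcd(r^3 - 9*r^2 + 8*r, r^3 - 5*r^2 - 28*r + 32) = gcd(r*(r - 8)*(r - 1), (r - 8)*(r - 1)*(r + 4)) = r^2 - 9*r + 8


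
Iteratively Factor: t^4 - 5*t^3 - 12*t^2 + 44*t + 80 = (t - 5)*(t^3 - 12*t - 16) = (t - 5)*(t - 4)*(t^2 + 4*t + 4) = (t - 5)*(t - 4)*(t + 2)*(t + 2)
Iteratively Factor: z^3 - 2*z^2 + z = (z - 1)*(z^2 - z) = (z - 1)^2*(z)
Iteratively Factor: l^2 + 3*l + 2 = (l + 2)*(l + 1)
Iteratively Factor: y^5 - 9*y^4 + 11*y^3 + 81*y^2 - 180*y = (y - 4)*(y^4 - 5*y^3 - 9*y^2 + 45*y) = (y - 4)*(y + 3)*(y^3 - 8*y^2 + 15*y) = (y - 5)*(y - 4)*(y + 3)*(y^2 - 3*y) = y*(y - 5)*(y - 4)*(y + 3)*(y - 3)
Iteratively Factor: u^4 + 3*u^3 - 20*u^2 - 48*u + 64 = (u - 1)*(u^3 + 4*u^2 - 16*u - 64) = (u - 1)*(u + 4)*(u^2 - 16) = (u - 1)*(u + 4)^2*(u - 4)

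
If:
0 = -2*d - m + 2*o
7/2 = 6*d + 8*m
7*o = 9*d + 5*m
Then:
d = -3/4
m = 1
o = -1/4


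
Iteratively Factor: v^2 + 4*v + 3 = (v + 1)*(v + 3)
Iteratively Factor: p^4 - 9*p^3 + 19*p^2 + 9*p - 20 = (p - 4)*(p^3 - 5*p^2 - p + 5) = (p - 5)*(p - 4)*(p^2 - 1) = (p - 5)*(p - 4)*(p - 1)*(p + 1)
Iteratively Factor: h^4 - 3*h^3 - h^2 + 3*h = (h - 3)*(h^3 - h) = (h - 3)*(h - 1)*(h^2 + h) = (h - 3)*(h - 1)*(h + 1)*(h)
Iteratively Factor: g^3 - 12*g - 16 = (g + 2)*(g^2 - 2*g - 8) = (g - 4)*(g + 2)*(g + 2)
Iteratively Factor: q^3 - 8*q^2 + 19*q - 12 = (q - 4)*(q^2 - 4*q + 3) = (q - 4)*(q - 1)*(q - 3)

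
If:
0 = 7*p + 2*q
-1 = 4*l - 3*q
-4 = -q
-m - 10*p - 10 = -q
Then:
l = 11/4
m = 38/7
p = -8/7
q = 4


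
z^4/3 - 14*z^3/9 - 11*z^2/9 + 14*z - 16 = (z/3 + 1)*(z - 3)*(z - 8/3)*(z - 2)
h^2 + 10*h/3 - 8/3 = (h - 2/3)*(h + 4)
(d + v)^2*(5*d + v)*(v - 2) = 5*d^3*v - 10*d^3 + 11*d^2*v^2 - 22*d^2*v + 7*d*v^3 - 14*d*v^2 + v^4 - 2*v^3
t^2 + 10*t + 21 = (t + 3)*(t + 7)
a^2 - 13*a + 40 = (a - 8)*(a - 5)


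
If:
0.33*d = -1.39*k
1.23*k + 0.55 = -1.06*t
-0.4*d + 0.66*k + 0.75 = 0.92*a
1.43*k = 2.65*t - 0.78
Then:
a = -0.40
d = 2.01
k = -0.48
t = 0.04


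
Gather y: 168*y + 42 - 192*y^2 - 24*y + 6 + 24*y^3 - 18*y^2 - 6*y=24*y^3 - 210*y^2 + 138*y + 48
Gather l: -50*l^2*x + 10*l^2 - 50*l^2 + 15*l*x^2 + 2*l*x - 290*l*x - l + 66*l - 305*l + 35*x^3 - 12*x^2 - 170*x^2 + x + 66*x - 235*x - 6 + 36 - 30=l^2*(-50*x - 40) + l*(15*x^2 - 288*x - 240) + 35*x^3 - 182*x^2 - 168*x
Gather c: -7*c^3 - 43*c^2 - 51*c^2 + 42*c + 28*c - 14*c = -7*c^3 - 94*c^2 + 56*c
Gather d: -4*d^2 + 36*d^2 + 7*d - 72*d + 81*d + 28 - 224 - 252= 32*d^2 + 16*d - 448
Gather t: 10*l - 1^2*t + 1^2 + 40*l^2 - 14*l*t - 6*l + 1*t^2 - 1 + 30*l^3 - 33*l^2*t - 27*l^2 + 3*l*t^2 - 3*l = 30*l^3 + 13*l^2 + l + t^2*(3*l + 1) + t*(-33*l^2 - 14*l - 1)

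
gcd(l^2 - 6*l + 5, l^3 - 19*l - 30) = l - 5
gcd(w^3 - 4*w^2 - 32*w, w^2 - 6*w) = w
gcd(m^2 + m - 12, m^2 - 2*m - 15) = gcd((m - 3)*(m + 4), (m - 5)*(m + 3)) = 1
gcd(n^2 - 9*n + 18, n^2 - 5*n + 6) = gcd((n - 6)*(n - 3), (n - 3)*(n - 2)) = n - 3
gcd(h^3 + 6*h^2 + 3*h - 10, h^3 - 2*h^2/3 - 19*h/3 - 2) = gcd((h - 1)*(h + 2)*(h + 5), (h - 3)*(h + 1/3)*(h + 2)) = h + 2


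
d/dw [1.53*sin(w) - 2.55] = 1.53*cos(w)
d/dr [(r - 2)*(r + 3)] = 2*r + 1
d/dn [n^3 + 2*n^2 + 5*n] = 3*n^2 + 4*n + 5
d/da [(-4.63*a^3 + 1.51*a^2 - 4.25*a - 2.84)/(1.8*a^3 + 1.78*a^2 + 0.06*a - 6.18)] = (-10.9594*a^4 + 14.7444*a^3 + 108.8318*a^2 - 8.5532*a + 26.4354)/(3.24*a^6 + 6.408*a^5 + 3.3844*a^4 - 22.0344*a^3 - 21.9972*a^2 - 0.7416*a + 38.1924)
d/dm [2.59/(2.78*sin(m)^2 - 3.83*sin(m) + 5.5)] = (9.9197 - 14.4004*sin(m))*cos(m)/(2.78*sin(m)^2 - 3.83*sin(m) + 5.5)^2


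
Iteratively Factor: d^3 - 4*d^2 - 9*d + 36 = (d - 4)*(d^2 - 9) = (d - 4)*(d - 3)*(d + 3)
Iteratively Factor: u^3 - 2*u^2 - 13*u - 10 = (u - 5)*(u^2 + 3*u + 2) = (u - 5)*(u + 2)*(u + 1)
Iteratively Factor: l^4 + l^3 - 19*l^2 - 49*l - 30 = (l - 5)*(l^3 + 6*l^2 + 11*l + 6) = (l - 5)*(l + 1)*(l^2 + 5*l + 6) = (l - 5)*(l + 1)*(l + 2)*(l + 3)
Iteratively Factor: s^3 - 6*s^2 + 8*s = (s - 4)*(s^2 - 2*s) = s*(s - 4)*(s - 2)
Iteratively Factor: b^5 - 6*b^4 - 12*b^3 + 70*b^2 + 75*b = (b - 5)*(b^4 - b^3 - 17*b^2 - 15*b) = (b - 5)*(b + 3)*(b^3 - 4*b^2 - 5*b) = (b - 5)*(b + 1)*(b + 3)*(b^2 - 5*b) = b*(b - 5)*(b + 1)*(b + 3)*(b - 5)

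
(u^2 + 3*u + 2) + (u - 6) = u^2 + 4*u - 4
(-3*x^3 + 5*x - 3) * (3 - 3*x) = 9*x^4 - 9*x^3 - 15*x^2 + 24*x - 9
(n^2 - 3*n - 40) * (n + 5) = n^3 + 2*n^2 - 55*n - 200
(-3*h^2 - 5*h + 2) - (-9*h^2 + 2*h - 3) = 6*h^2 - 7*h + 5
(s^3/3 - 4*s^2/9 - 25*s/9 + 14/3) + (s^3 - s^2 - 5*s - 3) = 4*s^3/3 - 13*s^2/9 - 70*s/9 + 5/3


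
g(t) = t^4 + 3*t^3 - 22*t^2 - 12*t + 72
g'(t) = 4*t^3 + 9*t^2 - 44*t - 12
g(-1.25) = 49.21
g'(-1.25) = 49.25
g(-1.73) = 20.34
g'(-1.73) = 70.35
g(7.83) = 3828.17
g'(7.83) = 2115.45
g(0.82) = 49.47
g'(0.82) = -39.82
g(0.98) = 42.86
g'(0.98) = -42.71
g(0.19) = 68.95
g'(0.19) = -20.01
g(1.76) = 8.68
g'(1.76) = -39.75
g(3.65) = 58.48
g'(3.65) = 141.81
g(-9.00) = 2772.00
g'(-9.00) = -1803.00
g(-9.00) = 2772.00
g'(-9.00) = -1803.00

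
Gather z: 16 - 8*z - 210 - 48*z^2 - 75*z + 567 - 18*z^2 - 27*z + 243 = -66*z^2 - 110*z + 616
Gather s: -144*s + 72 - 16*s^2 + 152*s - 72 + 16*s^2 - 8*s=0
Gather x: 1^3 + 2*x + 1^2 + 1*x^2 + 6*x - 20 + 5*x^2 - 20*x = 6*x^2 - 12*x - 18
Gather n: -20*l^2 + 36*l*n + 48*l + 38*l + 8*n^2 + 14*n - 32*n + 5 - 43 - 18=-20*l^2 + 86*l + 8*n^2 + n*(36*l - 18) - 56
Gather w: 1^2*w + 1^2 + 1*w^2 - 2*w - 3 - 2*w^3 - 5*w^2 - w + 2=-2*w^3 - 4*w^2 - 2*w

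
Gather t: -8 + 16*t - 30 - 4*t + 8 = 12*t - 30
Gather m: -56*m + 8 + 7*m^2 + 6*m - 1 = 7*m^2 - 50*m + 7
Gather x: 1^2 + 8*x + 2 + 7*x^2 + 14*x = 7*x^2 + 22*x + 3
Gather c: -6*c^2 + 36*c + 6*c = -6*c^2 + 42*c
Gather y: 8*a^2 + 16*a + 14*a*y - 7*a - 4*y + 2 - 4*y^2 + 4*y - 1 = 8*a^2 + 14*a*y + 9*a - 4*y^2 + 1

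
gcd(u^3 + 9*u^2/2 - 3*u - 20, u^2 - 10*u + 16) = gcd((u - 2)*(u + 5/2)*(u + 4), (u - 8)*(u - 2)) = u - 2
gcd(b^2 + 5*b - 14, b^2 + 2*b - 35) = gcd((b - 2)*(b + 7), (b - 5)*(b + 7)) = b + 7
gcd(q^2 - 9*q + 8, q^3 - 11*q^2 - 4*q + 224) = q - 8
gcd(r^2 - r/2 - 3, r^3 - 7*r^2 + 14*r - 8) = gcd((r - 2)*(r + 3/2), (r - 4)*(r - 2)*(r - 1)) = r - 2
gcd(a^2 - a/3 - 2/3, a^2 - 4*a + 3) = a - 1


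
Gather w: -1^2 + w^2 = w^2 - 1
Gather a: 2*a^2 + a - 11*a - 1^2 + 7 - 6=2*a^2 - 10*a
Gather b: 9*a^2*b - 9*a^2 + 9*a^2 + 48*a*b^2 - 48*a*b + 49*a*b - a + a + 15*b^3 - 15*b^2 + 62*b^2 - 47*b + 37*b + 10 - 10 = 15*b^3 + b^2*(48*a + 47) + b*(9*a^2 + a - 10)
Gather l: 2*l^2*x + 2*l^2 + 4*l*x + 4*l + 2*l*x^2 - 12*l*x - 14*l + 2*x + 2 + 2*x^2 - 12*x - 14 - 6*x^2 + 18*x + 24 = l^2*(2*x + 2) + l*(2*x^2 - 8*x - 10) - 4*x^2 + 8*x + 12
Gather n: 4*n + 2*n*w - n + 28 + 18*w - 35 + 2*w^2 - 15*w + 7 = n*(2*w + 3) + 2*w^2 + 3*w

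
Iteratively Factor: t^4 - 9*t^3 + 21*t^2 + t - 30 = (t + 1)*(t^3 - 10*t^2 + 31*t - 30) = (t - 2)*(t + 1)*(t^2 - 8*t + 15) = (t - 5)*(t - 2)*(t + 1)*(t - 3)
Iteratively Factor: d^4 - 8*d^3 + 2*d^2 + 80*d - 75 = (d + 3)*(d^3 - 11*d^2 + 35*d - 25) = (d - 5)*(d + 3)*(d^2 - 6*d + 5) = (d - 5)^2*(d + 3)*(d - 1)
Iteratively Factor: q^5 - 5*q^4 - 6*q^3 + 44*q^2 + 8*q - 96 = (q + 2)*(q^4 - 7*q^3 + 8*q^2 + 28*q - 48) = (q + 2)^2*(q^3 - 9*q^2 + 26*q - 24) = (q - 4)*(q + 2)^2*(q^2 - 5*q + 6) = (q - 4)*(q - 3)*(q + 2)^2*(q - 2)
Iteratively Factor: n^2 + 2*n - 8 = (n + 4)*(n - 2)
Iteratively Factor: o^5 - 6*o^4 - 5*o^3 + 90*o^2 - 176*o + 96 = (o - 1)*(o^4 - 5*o^3 - 10*o^2 + 80*o - 96) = (o - 4)*(o - 1)*(o^3 - o^2 - 14*o + 24) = (o - 4)*(o - 2)*(o - 1)*(o^2 + o - 12) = (o - 4)*(o - 3)*(o - 2)*(o - 1)*(o + 4)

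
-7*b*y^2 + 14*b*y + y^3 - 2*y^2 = y*(-7*b + y)*(y - 2)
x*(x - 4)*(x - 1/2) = x^3 - 9*x^2/2 + 2*x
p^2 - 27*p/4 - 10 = (p - 8)*(p + 5/4)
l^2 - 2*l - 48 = (l - 8)*(l + 6)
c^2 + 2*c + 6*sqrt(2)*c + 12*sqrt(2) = (c + 2)*(c + 6*sqrt(2))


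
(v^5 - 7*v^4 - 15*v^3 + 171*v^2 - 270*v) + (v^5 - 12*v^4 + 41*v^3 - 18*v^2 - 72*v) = 2*v^5 - 19*v^4 + 26*v^3 + 153*v^2 - 342*v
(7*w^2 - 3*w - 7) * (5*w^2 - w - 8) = 35*w^4 - 22*w^3 - 88*w^2 + 31*w + 56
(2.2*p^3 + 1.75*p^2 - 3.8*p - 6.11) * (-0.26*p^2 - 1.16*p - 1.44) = -0.572*p^5 - 3.007*p^4 - 4.21*p^3 + 3.4766*p^2 + 12.5596*p + 8.7984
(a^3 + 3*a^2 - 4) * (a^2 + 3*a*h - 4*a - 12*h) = a^5 + 3*a^4*h - a^4 - 3*a^3*h - 12*a^3 - 36*a^2*h - 4*a^2 - 12*a*h + 16*a + 48*h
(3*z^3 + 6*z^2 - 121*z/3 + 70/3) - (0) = 3*z^3 + 6*z^2 - 121*z/3 + 70/3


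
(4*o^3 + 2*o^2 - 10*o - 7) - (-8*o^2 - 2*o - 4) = 4*o^3 + 10*o^2 - 8*o - 3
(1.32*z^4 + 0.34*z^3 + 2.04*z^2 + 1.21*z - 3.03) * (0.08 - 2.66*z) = -3.5112*z^5 - 0.7988*z^4 - 5.3992*z^3 - 3.0554*z^2 + 8.1566*z - 0.2424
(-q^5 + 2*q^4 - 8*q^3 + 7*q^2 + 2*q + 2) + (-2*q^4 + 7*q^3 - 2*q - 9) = -q^5 - q^3 + 7*q^2 - 7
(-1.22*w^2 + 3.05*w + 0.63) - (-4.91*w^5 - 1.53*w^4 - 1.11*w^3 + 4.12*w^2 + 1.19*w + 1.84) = 4.91*w^5 + 1.53*w^4 + 1.11*w^3 - 5.34*w^2 + 1.86*w - 1.21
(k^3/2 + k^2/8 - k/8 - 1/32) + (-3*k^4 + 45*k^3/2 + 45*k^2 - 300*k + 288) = -3*k^4 + 23*k^3 + 361*k^2/8 - 2401*k/8 + 9215/32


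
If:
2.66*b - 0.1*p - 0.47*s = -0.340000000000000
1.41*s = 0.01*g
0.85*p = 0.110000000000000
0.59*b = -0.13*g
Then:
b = -0.12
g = 0.55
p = 0.13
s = 0.00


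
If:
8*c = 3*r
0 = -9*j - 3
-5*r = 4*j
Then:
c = 1/10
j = -1/3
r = 4/15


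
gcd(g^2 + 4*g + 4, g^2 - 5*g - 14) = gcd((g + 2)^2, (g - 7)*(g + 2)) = g + 2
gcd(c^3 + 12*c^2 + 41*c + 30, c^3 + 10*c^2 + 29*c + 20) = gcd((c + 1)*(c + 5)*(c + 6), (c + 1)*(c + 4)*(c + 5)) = c^2 + 6*c + 5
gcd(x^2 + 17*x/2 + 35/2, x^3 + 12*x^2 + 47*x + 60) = x + 5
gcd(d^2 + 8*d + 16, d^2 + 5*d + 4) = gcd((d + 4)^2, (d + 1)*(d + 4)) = d + 4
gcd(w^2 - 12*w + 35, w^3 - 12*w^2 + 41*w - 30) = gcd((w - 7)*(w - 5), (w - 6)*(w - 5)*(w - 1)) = w - 5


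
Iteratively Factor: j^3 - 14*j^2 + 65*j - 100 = (j - 4)*(j^2 - 10*j + 25) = (j - 5)*(j - 4)*(j - 5)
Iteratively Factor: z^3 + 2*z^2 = (z + 2)*(z^2) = z*(z + 2)*(z)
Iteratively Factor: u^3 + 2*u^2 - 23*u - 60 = (u + 3)*(u^2 - u - 20) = (u - 5)*(u + 3)*(u + 4)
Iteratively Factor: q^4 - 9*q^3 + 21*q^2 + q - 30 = (q - 3)*(q^3 - 6*q^2 + 3*q + 10) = (q - 5)*(q - 3)*(q^2 - q - 2) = (q - 5)*(q - 3)*(q - 2)*(q + 1)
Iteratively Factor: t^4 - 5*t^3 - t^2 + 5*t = (t + 1)*(t^3 - 6*t^2 + 5*t) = (t - 5)*(t + 1)*(t^2 - t) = t*(t - 5)*(t + 1)*(t - 1)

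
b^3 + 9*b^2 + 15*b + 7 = (b + 1)^2*(b + 7)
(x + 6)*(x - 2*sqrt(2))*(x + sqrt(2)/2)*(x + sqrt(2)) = x^4 - sqrt(2)*x^3/2 + 6*x^3 - 5*x^2 - 3*sqrt(2)*x^2 - 30*x - 2*sqrt(2)*x - 12*sqrt(2)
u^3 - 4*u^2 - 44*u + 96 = (u - 8)*(u - 2)*(u + 6)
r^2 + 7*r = r*(r + 7)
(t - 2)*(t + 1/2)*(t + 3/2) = t^3 - 13*t/4 - 3/2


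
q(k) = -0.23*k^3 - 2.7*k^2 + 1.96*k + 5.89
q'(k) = -0.69*k^2 - 5.4*k + 1.96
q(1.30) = 3.37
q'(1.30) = -6.23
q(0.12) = 6.09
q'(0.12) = 1.30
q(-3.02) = -18.32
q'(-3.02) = 11.97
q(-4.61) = -37.99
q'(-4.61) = 12.19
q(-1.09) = 0.84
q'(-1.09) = 7.03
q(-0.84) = 2.47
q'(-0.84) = 6.01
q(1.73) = 0.01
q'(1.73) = -9.45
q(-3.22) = -20.74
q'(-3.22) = 12.19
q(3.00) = -18.74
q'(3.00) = -20.45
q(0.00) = 5.89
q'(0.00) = 1.96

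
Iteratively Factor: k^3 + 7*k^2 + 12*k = (k + 3)*(k^2 + 4*k) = k*(k + 3)*(k + 4)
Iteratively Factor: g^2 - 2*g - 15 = (g - 5)*(g + 3)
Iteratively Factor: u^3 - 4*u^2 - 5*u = (u + 1)*(u^2 - 5*u) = u*(u + 1)*(u - 5)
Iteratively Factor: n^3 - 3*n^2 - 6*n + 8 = (n - 4)*(n^2 + n - 2) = (n - 4)*(n - 1)*(n + 2)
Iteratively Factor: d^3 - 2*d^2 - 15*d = (d + 3)*(d^2 - 5*d) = (d - 5)*(d + 3)*(d)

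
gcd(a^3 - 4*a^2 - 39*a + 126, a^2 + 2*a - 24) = a + 6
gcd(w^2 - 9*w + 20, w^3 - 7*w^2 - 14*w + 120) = w - 5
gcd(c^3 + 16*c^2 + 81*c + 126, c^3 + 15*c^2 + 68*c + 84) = c^2 + 13*c + 42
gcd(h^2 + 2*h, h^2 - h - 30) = 1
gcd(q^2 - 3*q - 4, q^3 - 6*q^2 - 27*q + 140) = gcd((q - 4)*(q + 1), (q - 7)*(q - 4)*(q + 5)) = q - 4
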